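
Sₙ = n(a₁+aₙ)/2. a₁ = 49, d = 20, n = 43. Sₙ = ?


aₙ = 49 + (43-1)×20 = 889
Sₙ = n(a₁+aₙ)/2 = 43×(49+889)/2
= 43×938/2 = 20167

S_43 = 20167


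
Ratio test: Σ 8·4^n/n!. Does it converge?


aₙ = 8·4^n/n!
a_{n+1}/aₙ = 4^(n+1)/(n+1)! × n!/4^n  (constant 8 cancels)
= 4/(n+1)
L = lim(n→∞) 4/(n+1) = 0
L < 1 → series CONVERGES

Converges (ratio test: L = 0 < 1)


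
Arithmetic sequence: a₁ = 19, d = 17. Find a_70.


aₙ = a₁ + (n-1)d
= 19 + (70-1)×17
= 19 + 1173
= 1192

a_70 = 1192


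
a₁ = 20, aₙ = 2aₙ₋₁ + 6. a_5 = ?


Computing step by step:
a_1 = 20
a_2 = 46
a_3 = 98
a_4 = 202
a_5 = 410


a_5 = 410


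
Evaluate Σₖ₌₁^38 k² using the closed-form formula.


n = 38
n(n+1)(2n+1)/6 = 38×39×77/6
= 114114/6 = 19019

Σk² = 19019


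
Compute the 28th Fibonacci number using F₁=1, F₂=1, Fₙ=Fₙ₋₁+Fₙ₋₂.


Fibonacci sequence: 1, 1, 2, 3, 5, 8, 13, 21, 34, 55, 89, ...
F(28) = 317811

F(28) = 317811


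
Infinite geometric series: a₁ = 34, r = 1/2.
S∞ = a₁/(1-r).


S∞ = a₁/(1-r) = 34/(1 - 1/2)
= 34/(1/2)
= 68

S∞ = 68


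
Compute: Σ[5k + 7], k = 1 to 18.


Σ(5k+7) = 5·Σk + 7·n
= 5·171 + 7·18
= 855 + 126 = 981

Σ = 981


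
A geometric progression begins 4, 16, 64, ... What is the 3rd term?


aₙ = a₁·r^(n-1)
= 4×4^2
= 4×16
= 64

a_3 = 64


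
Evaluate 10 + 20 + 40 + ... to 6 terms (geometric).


Sₙ = 10×(2^6 - 1)/(2 - 1)
= 10×(64 - 1)/1
= 10×63/1
= 630

S_6 = 630


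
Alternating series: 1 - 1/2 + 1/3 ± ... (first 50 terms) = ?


S = 1 - 1/2 + 1/3 - 1/4 + 1/5 - 1/6 + 1/7 - 1/8 ± ...
= 0.6832
(Full series converges to +ln(2) ≈ +0.6931)

S_50 = 0.6832


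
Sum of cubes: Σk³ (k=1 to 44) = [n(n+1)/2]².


n(n+1)/2 = 44×45/2 = 990
Σk³ = 990² = 980100

Σk³ = 980100


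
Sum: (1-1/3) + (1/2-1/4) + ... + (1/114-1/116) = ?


Telescoping with gap 2: two head and two tail terms survive.
= (1 + 1/2) - (1/115 + 1/116)
= 3/2 - 1/115 - 1/116 = 19779/13340

Sum = 19779/13340


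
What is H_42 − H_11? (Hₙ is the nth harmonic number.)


Σₖ₌12^42 1/k = 1/12 + 1/13 + 1/14 + ... + 1/42
= 286282196019672403/219060189739591200
≈ 1.3069

Sum = 286282196019672403/219060189739591200 ≈ 1.3069


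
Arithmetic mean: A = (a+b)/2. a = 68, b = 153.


AM = (68 + 153)/2 = 221/2 = 110.5

AM = 110.5


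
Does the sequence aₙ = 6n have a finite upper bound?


aₙ = 6n → as n→∞, aₙ→∞
No finite upper bound exists
The sequence is UNBOUNDED

Unbounded (aₙ → ∞ as n → ∞)


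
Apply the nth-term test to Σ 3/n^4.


lim(n→∞) 3/n^4 = 0
lim aₙ = 0 → nth-term test is INCONCLUSIVE
(Need other tests; this is actually a convergent p-series with p=4 > 1)

Inconclusive (lim aₙ = 0; need another test)


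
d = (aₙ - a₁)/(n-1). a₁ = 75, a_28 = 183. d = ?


d = (aₙ - a₁)/(n-1)
= (183 - 75)/(28-1)
= 108/27 = 4

d = 4


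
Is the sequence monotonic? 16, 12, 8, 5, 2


Differences: -4, -4, -3, -3
All differences < 0 → strictly DECREASING

Monotonically decreasing


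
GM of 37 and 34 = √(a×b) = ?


GM = √(37×34) = √1258 = 35.4683

GM = 35.4683


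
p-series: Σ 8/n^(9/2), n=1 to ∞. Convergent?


p-series test: Σ c/n^p converges if p > 1, diverges if p ≤ 1 (constant c > 0 doesn't affect convergence).
p = 9/2
9/2 > 1 → CONVERGES

Converges (p = 9/2 > 1)


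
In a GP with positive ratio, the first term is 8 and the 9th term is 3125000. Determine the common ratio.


r^(n-1) = aₙ/a₁
r^8 = 3125000/8 = 390625
r = 390625^(1/8)
= ±5; taking r > 0 gives r = 5

r = 5


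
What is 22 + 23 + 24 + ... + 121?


Σₖ₌22^121 k = Σₖ₌₁^121 k − Σₖ₌₁^21 k
= 121·122/2 − 21·22/2
= 7381 − 231 = 7150

Σk = 7150


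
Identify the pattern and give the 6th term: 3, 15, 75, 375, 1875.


Pattern: geometric (r=5)
Terms: 3, 15, 75, 375, 1875
Next term = 9375

Next term = 9375


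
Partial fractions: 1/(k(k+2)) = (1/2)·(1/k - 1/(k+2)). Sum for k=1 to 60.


1/(k(k+2)) = (1/2)·(1/k - 1/(k+2)) (partial fractions)
Telescoping: Σ = (1/2)·(1 + 1/2 - 1/61 - 1/62) = 2775/3782

Sum = 2775/3782


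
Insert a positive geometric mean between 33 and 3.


GM = √(33×3) = √99 = 9.9499

GM = 9.9499


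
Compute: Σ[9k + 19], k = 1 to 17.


Σ(9k+19) = 9·Σk + 19·n
= 9·153 + 19·17
= 1377 + 323 = 1700

Σ = 1700


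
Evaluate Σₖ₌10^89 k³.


Σₖ₌10^89 k³ = [89·90/2]² − [9·10/2]²
= 16040025 − 2025 = 16038000

Σk³ = 16038000


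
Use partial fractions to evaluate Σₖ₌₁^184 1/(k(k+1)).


1/(k(k+1)) = 1/k - 1/(k+1) (partial fractions)
Telescoping: Σ = 1 - 1/185 = 184/185

Sum = 184/185


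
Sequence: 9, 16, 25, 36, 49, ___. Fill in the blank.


Pattern: perfect squares: n²
Terms: 9, 16, 25, 36, 49
Next term = 64

Next term = 64


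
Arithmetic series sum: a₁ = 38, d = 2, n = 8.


aₙ = 38 + (8-1)×2 = 52
Sₙ = n(a₁+aₙ)/2 = 8×(38+52)/2
= 8×90/2 = 360

S_8 = 360


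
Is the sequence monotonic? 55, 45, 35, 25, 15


Differences: -10, -10, -10, -10
All differences < 0 → strictly DECREASING

Monotonically decreasing


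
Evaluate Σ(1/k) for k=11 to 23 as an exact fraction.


Σₖ₌11^23 1/k = 1/11 + 1/12 + 1/13 + ... + 1/23
= 4311885041/5354228880
≈ 0.8053

Sum = 4311885041/5354228880 ≈ 0.8053


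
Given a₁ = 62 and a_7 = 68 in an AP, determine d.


d = (aₙ - a₁)/(n-1)
= (68 - 62)/(7-1)
= 6/6 = 1

d = 1


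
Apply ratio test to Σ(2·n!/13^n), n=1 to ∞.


aₙ = 2·n!/13^n
a_{n+1}/aₙ = (n+1)!/13^(n+1) × 13^n/n!  (constant 2 cancels)
= (n+1)/13
L = lim(n→∞) (n+1)/13 = ∞
L > 1 → series DIVERGES

Diverges (ratio test: L = ∞ > 1)


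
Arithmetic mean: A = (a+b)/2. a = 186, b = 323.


AM = (186 + 323)/2 = 509/2 = 254.5

AM = 254.5


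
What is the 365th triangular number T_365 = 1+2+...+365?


n(n+1)/2 = 365×366/2 = 133590/2 = 66795

Σk = 66795


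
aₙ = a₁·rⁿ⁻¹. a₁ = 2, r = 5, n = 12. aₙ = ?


aₙ = a₁·r^(n-1)
= 2×5^11
= 2×48828125
= 97656250

a_12 = 97656250


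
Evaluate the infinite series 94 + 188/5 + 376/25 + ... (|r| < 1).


S∞ = a₁/(1-r) = 94/(1 - 2/5)
= 94/(3/5)
= 470/3

S∞ = 470/3


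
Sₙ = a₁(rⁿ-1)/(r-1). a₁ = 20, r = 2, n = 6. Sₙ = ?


Sₙ = 20×(2^6 - 1)/(2 - 1)
= 20×(64 - 1)/1
= 20×63/1
= 1260

S_6 = 1260


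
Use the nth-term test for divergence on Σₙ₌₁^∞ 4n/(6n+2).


lim(n→∞) 4n/(6n+2) = 4/6 = 2/3  (divide numerator and denominator by n)
lim aₙ = 2/3 ≠ 0 → series DIVERGES

Diverges (lim aₙ = 2/3 ≠ 0)


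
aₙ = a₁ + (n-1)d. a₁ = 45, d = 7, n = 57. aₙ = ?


aₙ = a₁ + (n-1)d
= 45 + (57-1)×7
= 45 + 392
= 437

a_57 = 437


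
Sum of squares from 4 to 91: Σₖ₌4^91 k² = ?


Σₖ₌4^91 k² = Σₖ₌₁^91 k² − Σₖ₌₁^3 k²
= 91·92·183/6 − 3·4·7/6
= 255346 − 14 = 255332

Σk² = 255332


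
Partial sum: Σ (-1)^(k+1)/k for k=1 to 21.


S = 1 - 1/2 + 1/3 - 1/4 + 1/5 - 1/6 + 1/7 - 1/8 ± ...
= 0.7164
(Full series converges to +ln(2) ≈ +0.6931)

S_21 = 0.7164


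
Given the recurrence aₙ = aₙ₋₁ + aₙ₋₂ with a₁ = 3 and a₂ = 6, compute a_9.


Computing iteratively: 3, 6, 9, 15, 24, 39, 63, 102, 165
a_9 = 165

a_9 = 165


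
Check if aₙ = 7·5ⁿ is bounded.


aₙ = 7·5ⁿ → as n→∞, aₙ→∞ (since base 5 > 1)
No finite upper bound exists
The sequence is UNBOUNDED

Unbounded (aₙ → ∞ as n → ∞)


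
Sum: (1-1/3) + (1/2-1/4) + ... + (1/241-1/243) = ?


Telescoping with gap 2: two head and two tail terms survive.
= (1 + 1/2) - (1/242 + 1/243)
= 3/2 - 1/242 - 1/243 = 43862/29403

Sum = 43862/29403


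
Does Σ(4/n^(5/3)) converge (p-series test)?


p-series test: Σ c/n^p converges if p > 1, diverges if p ≤ 1 (constant c > 0 doesn't affect convergence).
p = 5/3
5/3 > 1 → CONVERGES

Converges (p = 5/3 > 1)


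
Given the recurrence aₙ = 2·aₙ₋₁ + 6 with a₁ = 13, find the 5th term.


Computing step by step:
a_1 = 13
a_2 = 32
a_3 = 70
a_4 = 146
a_5 = 298


a_5 = 298


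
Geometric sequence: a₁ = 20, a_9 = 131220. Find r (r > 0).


r^(n-1) = aₙ/a₁
r^8 = 131220/20 = 6561
r = 6561^(1/8)
= ±3; taking r > 0 gives r = 3

r = 3


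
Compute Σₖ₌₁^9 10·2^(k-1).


Sₙ = 10×(2^9 - 1)/(2 - 1)
= 10×(512 - 1)/1
= 10×511/1
= 5110

S_9 = 5110


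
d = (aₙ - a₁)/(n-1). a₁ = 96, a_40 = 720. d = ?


d = (aₙ - a₁)/(n-1)
= (720 - 96)/(40-1)
= 624/39 = 16

d = 16


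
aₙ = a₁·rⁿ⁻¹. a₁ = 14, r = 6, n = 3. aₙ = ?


aₙ = a₁·r^(n-1)
= 14×6^2
= 14×36
= 504

a_3 = 504


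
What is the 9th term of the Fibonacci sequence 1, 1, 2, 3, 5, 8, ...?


Fibonacci sequence: 1, 1, 2, 3, 5, 8, 13, 21, 34
F(9) = 34

F(9) = 34


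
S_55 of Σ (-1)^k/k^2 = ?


S = -1 + 1/4 - 1/9 + 1/16 - 1/25 + 1/36 - 1/49 + 1/64 ± ...
= -0.8226
(Full series converges to -π²/12 ≈ -0.8225)

S_55 = -0.8226


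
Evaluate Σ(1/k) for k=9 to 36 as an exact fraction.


Σₖ₌9^36 1/k = 1/9 + 1/10 + 1/11 + ... + 1/36
= 2731856520727/1875370816800
≈ 1.4567

Sum = 2731856520727/1875370816800 ≈ 1.4567


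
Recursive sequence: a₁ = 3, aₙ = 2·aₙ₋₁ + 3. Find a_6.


Computing step by step:
a_1 = 3
a_2 = 9
a_3 = 21
a_4 = 45
a_5 = 93
a_6 = 189


a_6 = 189


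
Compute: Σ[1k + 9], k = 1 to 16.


Σ(1k+9) = 1·Σk + 9·n
= 1·136 + 9·16
= 136 + 144 = 280

Σ = 280


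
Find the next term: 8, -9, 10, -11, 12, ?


Pattern: alternating sign, magnitude arithmetic (d=1)
Terms: 8, -9, 10, -11, 12
Next term = -13

Next term = -13


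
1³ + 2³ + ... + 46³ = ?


n(n+1)/2 = 46×47/2 = 1081
Σk³ = 1081² = 1168561

Σk³ = 1168561


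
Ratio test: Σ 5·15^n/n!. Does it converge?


aₙ = 5·15^n/n!
a_{n+1}/aₙ = 15^(n+1)/(n+1)! × n!/15^n  (constant 5 cancels)
= 15/(n+1)
L = lim(n→∞) 15/(n+1) = 0
L < 1 → series CONVERGES

Converges (ratio test: L = 0 < 1)


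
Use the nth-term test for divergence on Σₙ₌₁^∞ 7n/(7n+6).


lim(n→∞) 7n/(7n+6) = 7/7 = 1  (divide numerator and denominator by n)
lim aₙ = 1 ≠ 0 → series DIVERGES

Diverges (lim aₙ = 1 ≠ 0)


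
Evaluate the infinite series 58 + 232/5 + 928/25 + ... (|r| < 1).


S∞ = a₁/(1-r) = 58/(1 - 4/5)
= 58/(1/5)
= 290

S∞ = 290


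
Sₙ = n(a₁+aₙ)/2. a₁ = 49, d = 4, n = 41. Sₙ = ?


aₙ = 49 + (41-1)×4 = 209
Sₙ = n(a₁+aₙ)/2 = 41×(49+209)/2
= 41×258/2 = 5289

S_41 = 5289


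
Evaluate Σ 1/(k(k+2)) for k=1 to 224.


1/(k(k+2)) = (1/2)·(1/k - 1/(k+2)) (partial fractions)
Telescoping: Σ = (1/2)·(1 + 1/2 - 1/225 - 1/226) = 18956/25425

Sum = 18956/25425


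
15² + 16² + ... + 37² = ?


Σₖ₌15^37 k² = Σₖ₌₁^37 k² − Σₖ₌₁^14 k²
= 37·38·75/6 − 14·15·29/6
= 17575 − 1015 = 16560

Σk² = 16560


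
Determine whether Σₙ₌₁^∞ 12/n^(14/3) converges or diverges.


p-series test: Σ c/n^p converges if p > 1, diverges if p ≤ 1 (constant c > 0 doesn't affect convergence).
p = 14/3
14/3 > 1 → CONVERGES

Converges (p = 14/3 > 1)


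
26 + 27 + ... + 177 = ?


Σₖ₌26^177 k = Σₖ₌₁^177 k − Σₖ₌₁^25 k
= 177·178/2 − 25·26/2
= 15753 − 325 = 15428

Σk = 15428


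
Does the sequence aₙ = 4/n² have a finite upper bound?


a₁ = 4, a₂ = 4/4, a₃ = 4/9, ...
0 < aₙ ≤ 4 for all n ≥ 1
The sequence IS bounded

Bounded (0 < aₙ ≤ 4)


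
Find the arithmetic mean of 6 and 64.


AM = (6 + 64)/2 = 70/2 = 35

AM = 35


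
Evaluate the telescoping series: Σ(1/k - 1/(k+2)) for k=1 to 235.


Telescoping with gap 2: two head and two tail terms survive.
= (1 + 1/2) - (1/236 + 1/237)
= 3/2 - 1/236 - 1/237 = 83425/55932

Sum = 83425/55932


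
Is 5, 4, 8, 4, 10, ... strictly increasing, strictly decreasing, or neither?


Differences: -1, 4, -4, 6
Difference at position 2 is +4 (> 0) but position 1 is -1 (< 0) — sequence both rises and falls
→ NOT monotonic

Not monotonic


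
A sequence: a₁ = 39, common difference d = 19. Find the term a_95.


aₙ = a₁ + (n-1)d
= 39 + (95-1)×19
= 39 + 1786
= 1825

a_95 = 1825


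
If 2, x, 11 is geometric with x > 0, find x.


GM = √(2×11) = √22 = 4.6904

GM = 4.6904


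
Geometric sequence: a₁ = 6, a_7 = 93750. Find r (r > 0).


r^(n-1) = aₙ/a₁
r^6 = 93750/6 = 15625
r = 15625^(1/6)
= ±5; taking r > 0 gives r = 5

r = 5


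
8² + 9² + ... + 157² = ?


Σₖ₌8^157 k² = Σₖ₌₁^157 k² − Σₖ₌₁^7 k²
= 157·158·315/6 − 7·8·15/6
= 1302315 − 140 = 1302175

Σk² = 1302175


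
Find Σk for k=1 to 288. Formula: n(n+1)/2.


n(n+1)/2 = 288×289/2 = 83232/2 = 41616

Σk = 41616


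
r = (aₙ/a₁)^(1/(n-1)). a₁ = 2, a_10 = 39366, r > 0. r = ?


r^(n-1) = aₙ/a₁
r^9 = 39366/2 = 19683
r = 19683^(1/9)
= 3

r = 3


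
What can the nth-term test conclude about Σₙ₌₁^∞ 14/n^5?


lim(n→∞) 14/n^5 = 0
lim aₙ = 0 → nth-term test is INCONCLUSIVE
(Need other tests; this is actually a convergent p-series with p=5 > 1)

Inconclusive (lim aₙ = 0; need another test)


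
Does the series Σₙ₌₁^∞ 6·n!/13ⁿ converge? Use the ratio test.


aₙ = 6·n!/13^n
a_{n+1}/aₙ = (n+1)!/13^(n+1) × 13^n/n!  (constant 6 cancels)
= (n+1)/13
L = lim(n→∞) (n+1)/13 = ∞
L > 1 → series DIVERGES

Diverges (ratio test: L = ∞ > 1)


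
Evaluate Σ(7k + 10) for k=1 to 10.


Σ(7k+10) = 7·Σk + 10·n
= 7·55 + 10·10
= 385 + 100 = 485

Σ = 485


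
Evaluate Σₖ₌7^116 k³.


Σₖ₌7^116 k³ = [116·117/2]² − [6·7/2]²
= 46049796 − 441 = 46049355

Σk³ = 46049355


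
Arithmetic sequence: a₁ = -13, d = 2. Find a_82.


aₙ = a₁ + (n-1)d
= -13 + (82-1)×2
= -13 + 162
= 149

a_82 = 149


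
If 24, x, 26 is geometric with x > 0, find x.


GM = √(24×26) = √624 = 24.98

GM = 24.98


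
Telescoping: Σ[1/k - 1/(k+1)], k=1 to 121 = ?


Telescoping: adjacent terms cancel.
= 1/1 - 1/122
= 1 - 1/122 = 121/122

Sum = 121/122


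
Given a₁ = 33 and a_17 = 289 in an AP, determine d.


d = (aₙ - a₁)/(n-1)
= (289 - 33)/(17-1)
= 256/16 = 16

d = 16


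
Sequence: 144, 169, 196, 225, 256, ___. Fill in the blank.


Pattern: perfect squares: n²
Terms: 144, 169, 196, 225, 256
Next term = 289

Next term = 289


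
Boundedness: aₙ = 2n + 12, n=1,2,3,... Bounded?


aₙ = 2n + 12 → as n→∞, aₙ→∞
No finite upper bound exists
The sequence is UNBOUNDED

Unbounded (aₙ → ∞ as n → ∞)


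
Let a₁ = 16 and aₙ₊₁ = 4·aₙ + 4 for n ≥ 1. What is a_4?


Computing step by step:
a_1 = 16
a_2 = 68
a_3 = 276
a_4 = 1108


a_4 = 1108


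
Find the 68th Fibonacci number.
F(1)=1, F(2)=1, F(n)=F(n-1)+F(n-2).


Fibonacci sequence: 1, 1, 2, 3, 5, 8, 13, 21, 34, 55, 89, ...
F(68) = 72723460248141

F(68) = 72723460248141


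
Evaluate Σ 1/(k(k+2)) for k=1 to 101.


1/(k(k+2)) = (1/2)·(1/k - 1/(k+2)) (partial fractions)
Telescoping: Σ = (1/2)·(1 + 1/2 - 1/102 - 1/103) = 7777/10506

Sum = 7777/10506


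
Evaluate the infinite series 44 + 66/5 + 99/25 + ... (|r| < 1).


S∞ = a₁/(1-r) = 44/(1 - 3/10)
= 44/(7/10)
= 440/7

S∞ = 440/7


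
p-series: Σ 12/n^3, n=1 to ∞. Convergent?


p-series test: Σ c/n^p converges if p > 1, diverges if p ≤ 1 (constant c > 0 doesn't affect convergence).
p = 3
3 > 1 → CONVERGES

Converges (p = 3 > 1)


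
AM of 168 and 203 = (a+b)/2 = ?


AM = (168 + 203)/2 = 371/2 = 185.5

AM = 185.5


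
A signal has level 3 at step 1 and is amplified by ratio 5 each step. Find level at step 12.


aₙ = a₁·r^(n-1)
= 3×5^11
= 3×48828125
= 146484375

a_12 = 146484375


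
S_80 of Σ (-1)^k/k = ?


S = -1 + 1/2 - 1/3 + 1/4 - 1/5 + 1/6 - 1/7 + 1/8 ± ...
= -0.6869
(Full series converges to -ln(2) ≈ -0.6931)

S_80 = -0.6869


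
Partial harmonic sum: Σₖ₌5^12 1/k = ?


Σₖ₌5^12 1/k = 1/5 + 1/6 + 1/7 + 1/8 + 1/9 + 1/10 + 1/11 + 1/12
= 28271/27720
≈ 1.0199

Sum = 28271/27720 ≈ 1.0199


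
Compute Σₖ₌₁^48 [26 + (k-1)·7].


aₙ = 26 + (48-1)×7 = 355
Sₙ = n(a₁+aₙ)/2 = 48×(26+355)/2
= 48×381/2 = 9144

S_48 = 9144


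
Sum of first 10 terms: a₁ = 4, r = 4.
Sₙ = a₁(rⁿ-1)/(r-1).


Sₙ = 4×(4^10 - 1)/(4 - 1)
= 4×(1048576 - 1)/3
= 4×1048575/3
= 1398100

S_10 = 1398100


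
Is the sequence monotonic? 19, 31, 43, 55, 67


Differences: 12, 12, 12, 12
All differences > 0 → strictly INCREASING

Monotonically increasing


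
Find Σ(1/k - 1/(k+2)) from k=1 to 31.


Telescoping with gap 2: two head and two tail terms survive.
= (1 + 1/2) - (1/32 + 1/33)
= 3/2 - 1/32 - 1/33 = 1519/1056

Sum = 1519/1056


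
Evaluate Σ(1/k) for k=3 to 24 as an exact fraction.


Σₖ₌3^24 1/k = 1/3 + 1/4 + 1/5 + ... + 1/24
= 812400067/356948592
≈ 2.276

Sum = 812400067/356948592 ≈ 2.276


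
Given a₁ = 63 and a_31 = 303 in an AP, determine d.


d = (aₙ - a₁)/(n-1)
= (303 - 63)/(31-1)
= 240/30 = 8

d = 8


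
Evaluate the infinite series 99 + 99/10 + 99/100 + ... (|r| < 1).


S∞ = a₁/(1-r) = 99/(1 - 1/10)
= 99/(9/10)
= 110

S∞ = 110


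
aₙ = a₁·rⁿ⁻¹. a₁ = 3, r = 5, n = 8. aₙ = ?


aₙ = a₁·r^(n-1)
= 3×5^7
= 3×78125
= 234375

a_8 = 234375


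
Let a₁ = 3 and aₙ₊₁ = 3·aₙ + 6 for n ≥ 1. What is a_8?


Computing step by step:
a_1 = 3
a_2 = 15
a_3 = 51
a_4 = 159
a_5 = 483
a_6 = 1455
a_7 = 4371
a_8 = 13119


a_8 = 13119


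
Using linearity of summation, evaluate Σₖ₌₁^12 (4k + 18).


Σ(4k+18) = 4·Σk + 18·n
= 4·78 + 18·12
= 312 + 216 = 528

Σ = 528


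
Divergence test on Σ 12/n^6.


lim(n→∞) 12/n^6 = 0
lim aₙ = 0 → nth-term test is INCONCLUSIVE
(Need other tests; this is actually a convergent p-series with p=6 > 1)

Inconclusive (lim aₙ = 0; need another test)


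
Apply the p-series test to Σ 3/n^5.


p-series test: Σ c/n^p converges if p > 1, diverges if p ≤ 1 (constant c > 0 doesn't affect convergence).
p = 5
5 > 1 → CONVERGES

Converges (p = 5 > 1)


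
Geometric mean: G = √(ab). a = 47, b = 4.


GM = √(47×4) = √188 = 13.7113

GM = 13.7113


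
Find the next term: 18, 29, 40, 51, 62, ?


Pattern: arithmetic (d=11)
Terms: 18, 29, 40, 51, 62
Next term = 73

Next term = 73


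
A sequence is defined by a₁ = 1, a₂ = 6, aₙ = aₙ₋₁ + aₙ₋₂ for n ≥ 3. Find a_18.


Computing iteratively: 1, 6, 7, 13, 20, 33, 53, 86, 139, 225, 364, 589, ...
a_18 = 10569

a_18 = 10569


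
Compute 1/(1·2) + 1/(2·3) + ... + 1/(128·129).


1/(k(k+1)) = 1/k - 1/(k+1) (partial fractions)
Telescoping: Σ = 1 - 1/129 = 128/129

Sum = 128/129


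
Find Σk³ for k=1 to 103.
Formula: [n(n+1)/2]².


n(n+1)/2 = 103×104/2 = 5356
Σk³ = 5356² = 28686736

Σk³ = 28686736


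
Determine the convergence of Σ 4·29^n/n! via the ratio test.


aₙ = 4·29^n/n!
a_{n+1}/aₙ = 29^(n+1)/(n+1)! × n!/29^n  (constant 4 cancels)
= 29/(n+1)
L = lim(n→∞) 29/(n+1) = 0
L < 1 → series CONVERGES

Converges (ratio test: L = 0 < 1)


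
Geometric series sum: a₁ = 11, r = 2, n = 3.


Sₙ = 11×(2^3 - 1)/(2 - 1)
= 11×(8 - 1)/1
= 11×7/1
= 77

S_3 = 77


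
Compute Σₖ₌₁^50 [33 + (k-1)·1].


aₙ = 33 + (50-1)×1 = 82
Sₙ = n(a₁+aₙ)/2 = 50×(33+82)/2
= 50×115/2 = 2875

S_50 = 2875


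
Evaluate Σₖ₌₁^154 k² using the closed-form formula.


n = 154
n(n+1)(2n+1)/6 = 154×155×309/6
= 7375830/6 = 1229305

Σk² = 1229305


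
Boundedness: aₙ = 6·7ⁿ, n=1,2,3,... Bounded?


aₙ = 6·7ⁿ → as n→∞, aₙ→∞ (since base 7 > 1)
No finite upper bound exists
The sequence is UNBOUNDED

Unbounded (aₙ → ∞ as n → ∞)


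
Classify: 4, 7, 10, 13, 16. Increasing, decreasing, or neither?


Differences: 3, 3, 3, 3
All differences > 0 → strictly INCREASING

Monotonically increasing


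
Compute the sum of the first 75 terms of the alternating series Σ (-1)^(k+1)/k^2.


S = 1 - 1/4 + 1/9 - 1/16 + 1/25 - 1/36 + 1/49 - 1/64 ± ...
= 0.8226
(Full series converges to +π²/12 ≈ +0.8225)

S_75 = 0.8226


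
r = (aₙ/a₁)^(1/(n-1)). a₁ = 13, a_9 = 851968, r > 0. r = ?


r^(n-1) = aₙ/a₁
r^8 = 851968/13 = 65536
r = 65536^(1/8)
= ±4; taking r > 0 gives r = 4

r = 4


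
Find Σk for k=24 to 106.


Σₖ₌24^106 k = Σₖ₌₁^106 k − Σₖ₌₁^23 k
= 106·107/2 − 23·24/2
= 5671 − 276 = 5395

Σk = 5395


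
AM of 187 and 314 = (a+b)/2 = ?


AM = (187 + 314)/2 = 501/2 = 250.5

AM = 250.5


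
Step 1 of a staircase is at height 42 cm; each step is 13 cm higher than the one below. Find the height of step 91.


aₙ = a₁ + (n-1)d
= 42 + (91-1)×13
= 42 + 1170
= 1212

a_91 = 1212


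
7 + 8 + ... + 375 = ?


Σₖ₌7^375 k = Σₖ₌₁^375 k − Σₖ₌₁^6 k
= 375·376/2 − 6·7/2
= 70500 − 21 = 70479

Σk = 70479


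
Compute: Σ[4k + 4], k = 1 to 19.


Σ(4k+4) = 4·Σk + 4·n
= 4·190 + 4·19
= 760 + 76 = 836

Σ = 836


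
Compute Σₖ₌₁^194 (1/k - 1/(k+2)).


Telescoping with gap 2: two head and two tail terms survive.
= (1 + 1/2) - (1/195 + 1/196)
= 3/2 - 1/195 - 1/196 = 56939/38220

Sum = 56939/38220


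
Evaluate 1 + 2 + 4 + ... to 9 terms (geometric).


Sₙ = 1×(2^9 - 1)/(2 - 1)
= 1×(512 - 1)/1
= 1×511/1
= 511

S_9 = 511


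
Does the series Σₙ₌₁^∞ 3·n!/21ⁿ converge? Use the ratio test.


aₙ = 3·n!/21^n
a_{n+1}/aₙ = (n+1)!/21^(n+1) × 21^n/n!  (constant 3 cancels)
= (n+1)/21
L = lim(n→∞) (n+1)/21 = ∞
L > 1 → series DIVERGES

Diverges (ratio test: L = ∞ > 1)


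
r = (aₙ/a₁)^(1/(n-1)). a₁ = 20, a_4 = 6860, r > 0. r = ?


r^(n-1) = aₙ/a₁
r^3 = 6860/20 = 343
r = 343^(1/3)
= 7

r = 7


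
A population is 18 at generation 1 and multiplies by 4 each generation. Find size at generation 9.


aₙ = a₁·r^(n-1)
= 18×4^8
= 18×65536
= 1179648

a_9 = 1179648


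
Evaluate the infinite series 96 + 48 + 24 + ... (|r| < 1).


S∞ = a₁/(1-r) = 96/(1 - 1/2)
= 96/(1/2)
= 192

S∞ = 192


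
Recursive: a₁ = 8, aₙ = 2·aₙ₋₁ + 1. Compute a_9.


Computing step by step:
a_1 = 8
a_2 = 17
a_3 = 35
a_4 = 71
a_5 = 143
a_6 = 287
a_7 = 575
a_8 = 1151
a_9 = 2303


a_9 = 2303


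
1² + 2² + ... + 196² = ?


n = 196
n(n+1)(2n+1)/6 = 196×197×393/6
= 15174516/6 = 2529086

Σk² = 2529086


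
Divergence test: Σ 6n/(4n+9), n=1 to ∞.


lim(n→∞) 6n/(4n+9) = 6/4 = 3/2  (divide numerator and denominator by n)
lim aₙ = 3/2 ≠ 0 → series DIVERGES

Diverges (lim aₙ = 3/2 ≠ 0)


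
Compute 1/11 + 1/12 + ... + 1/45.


Σₖ₌11^45 1/k = 1/11 + 1/12 + 1/13 + ... + 1/45
= 13808926545210682009/9419588158802421600
≈ 1.466

Sum = 13808926545210682009/9419588158802421600 ≈ 1.466


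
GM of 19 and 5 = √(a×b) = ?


GM = √(19×5) = √95 = 9.7468

GM = 9.7468


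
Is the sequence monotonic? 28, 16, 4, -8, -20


Differences: -12, -12, -12, -12
All differences < 0 → strictly DECREASING

Monotonically decreasing


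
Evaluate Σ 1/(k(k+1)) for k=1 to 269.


1/(k(k+1)) = 1/k - 1/(k+1) (partial fractions)
Telescoping: Σ = 1 - 1/270 = 269/270

Sum = 269/270


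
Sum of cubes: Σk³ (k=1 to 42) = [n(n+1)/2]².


n(n+1)/2 = 42×43/2 = 903
Σk³ = 903² = 815409

Σk³ = 815409


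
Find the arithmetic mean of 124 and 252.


AM = (124 + 252)/2 = 376/2 = 188

AM = 188


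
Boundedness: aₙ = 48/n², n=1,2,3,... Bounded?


a₁ = 48, a₂ = 48/4, a₃ = 48/9, ...
0 < aₙ ≤ 48 for all n ≥ 1
The sequence IS bounded

Bounded (0 < aₙ ≤ 48)


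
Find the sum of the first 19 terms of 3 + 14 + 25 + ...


aₙ = 3 + (19-1)×11 = 201
Sₙ = n(a₁+aₙ)/2 = 19×(3+201)/2
= 19×204/2 = 1938

S_19 = 1938


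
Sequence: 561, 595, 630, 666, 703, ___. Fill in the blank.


Pattern: triangular numbers: n(n+1)/2
Terms: 561, 595, 630, 666, 703
Next term = 741

Next term = 741


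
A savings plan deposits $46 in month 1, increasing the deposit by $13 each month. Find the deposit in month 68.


aₙ = a₁ + (n-1)d
= 46 + (68-1)×13
= 46 + 871
= 917

a_68 = 917


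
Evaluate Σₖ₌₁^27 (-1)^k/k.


S = -1 + 1/2 - 1/3 + 1/4 - 1/5 + 1/6 - 1/7 + 1/8 ± ...
= -0.7113
(Full series converges to -ln(2) ≈ -0.6931)

S_27 = -0.7113


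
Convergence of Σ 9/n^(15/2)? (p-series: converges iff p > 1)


p-series test: Σ c/n^p converges if p > 1, diverges if p ≤ 1 (constant c > 0 doesn't affect convergence).
p = 15/2
15/2 > 1 → CONVERGES

Converges (p = 15/2 > 1)


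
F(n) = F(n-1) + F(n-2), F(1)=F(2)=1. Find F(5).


Fibonacci sequence: 1, 1, 2, 3, 5
F(5) = 5

F(5) = 5


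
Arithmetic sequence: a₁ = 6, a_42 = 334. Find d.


d = (aₙ - a₁)/(n-1)
= (334 - 6)/(42-1)
= 328/41 = 8

d = 8


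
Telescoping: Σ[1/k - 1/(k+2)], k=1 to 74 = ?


Telescoping with gap 2: two head and two tail terms survive.
= (1 + 1/2) - (1/75 + 1/76)
= 3/2 - 1/75 - 1/76 = 8399/5700

Sum = 8399/5700


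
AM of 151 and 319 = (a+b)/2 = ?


AM = (151 + 319)/2 = 470/2 = 235

AM = 235


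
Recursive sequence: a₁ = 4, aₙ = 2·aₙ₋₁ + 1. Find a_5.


Computing step by step:
a_1 = 4
a_2 = 9
a_3 = 19
a_4 = 39
a_5 = 79


a_5 = 79


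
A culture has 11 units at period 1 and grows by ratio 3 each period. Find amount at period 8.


aₙ = a₁·r^(n-1)
= 11×3^7
= 11×2187
= 24057

a_8 = 24057


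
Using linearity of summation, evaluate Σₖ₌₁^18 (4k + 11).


Σ(4k+11) = 4·Σk + 11·n
= 4·171 + 11·18
= 684 + 198 = 882

Σ = 882


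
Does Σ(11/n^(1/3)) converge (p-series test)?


p-series test: Σ c/n^p converges if p > 1, diverges if p ≤ 1 (constant c > 0 doesn't affect convergence).
p = 1/3
1/3 ≤ 1 → DIVERGES

Diverges (p = 1/3 ≤ 1)


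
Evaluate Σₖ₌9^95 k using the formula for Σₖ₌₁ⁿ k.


Σₖ₌9^95 k = Σₖ₌₁^95 k − Σₖ₌₁^8 k
= 95·96/2 − 8·9/2
= 4560 − 36 = 4524

Σk = 4524


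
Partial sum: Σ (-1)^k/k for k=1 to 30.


S = -1 + 1/2 - 1/3 + 1/4 - 1/5 + 1/6 - 1/7 + 1/8 ± ...
= -0.6768
(Full series converges to -ln(2) ≈ -0.6931)

S_30 = -0.6768


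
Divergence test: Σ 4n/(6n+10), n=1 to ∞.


lim(n→∞) 4n/(6n+10) = 4/6 = 2/3  (divide numerator and denominator by n)
lim aₙ = 2/3 ≠ 0 → series DIVERGES

Diverges (lim aₙ = 2/3 ≠ 0)


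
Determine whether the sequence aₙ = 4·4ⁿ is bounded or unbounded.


aₙ = 4·4ⁿ → as n→∞, aₙ→∞ (since base 4 > 1)
No finite upper bound exists
The sequence is UNBOUNDED

Unbounded (aₙ → ∞ as n → ∞)


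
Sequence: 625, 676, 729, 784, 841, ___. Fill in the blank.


Pattern: perfect squares: n²
Terms: 625, 676, 729, 784, 841
Next term = 900

Next term = 900


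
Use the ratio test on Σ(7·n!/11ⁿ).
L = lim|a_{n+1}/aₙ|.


aₙ = 7·n!/11^n
a_{n+1}/aₙ = (n+1)!/11^(n+1) × 11^n/n!  (constant 7 cancels)
= (n+1)/11
L = lim(n→∞) (n+1)/11 = ∞
L > 1 → series DIVERGES

Diverges (ratio test: L = ∞ > 1)


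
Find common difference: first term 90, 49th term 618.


d = (aₙ - a₁)/(n-1)
= (618 - 90)/(49-1)
= 528/48 = 11

d = 11


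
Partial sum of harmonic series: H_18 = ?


H_18 = 1/1 + 1/2 + 1/3 + ... + 1/18
= 14274301/4084080
≈ 3.4951

H_18 = 14274301/4084080 ≈ 3.4951


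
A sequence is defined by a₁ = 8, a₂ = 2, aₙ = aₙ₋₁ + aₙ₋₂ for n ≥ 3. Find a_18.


Computing iteratively: 8, 2, 10, 12, 22, 34, 56, 90, 146, 236, 382, 618, ...
a_18 = 11090

a_18 = 11090


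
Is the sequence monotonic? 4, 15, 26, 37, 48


Differences: 11, 11, 11, 11
All differences > 0 → strictly INCREASING

Monotonically increasing


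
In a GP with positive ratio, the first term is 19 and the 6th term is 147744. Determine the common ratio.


r^(n-1) = aₙ/a₁
r^5 = 147744/19 = 7776
r = 7776^(1/5)
= 6

r = 6


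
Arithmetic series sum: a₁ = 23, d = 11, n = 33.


aₙ = 23 + (33-1)×11 = 375
Sₙ = n(a₁+aₙ)/2 = 33×(23+375)/2
= 33×398/2 = 6567

S_33 = 6567


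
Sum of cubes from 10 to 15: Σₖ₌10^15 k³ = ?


Σₖ₌10^15 k³ = [15·16/2]² − [9·10/2]²
= 14400 − 2025 = 12375

Σk³ = 12375


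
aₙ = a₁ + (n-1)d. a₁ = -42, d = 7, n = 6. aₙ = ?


aₙ = a₁ + (n-1)d
= -42 + (6-1)×7
= -42 + 35
= -7

a_6 = -7


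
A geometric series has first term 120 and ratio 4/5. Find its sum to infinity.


S∞ = a₁/(1-r) = 120/(1 - 4/5)
= 120/(1/5)
= 600

S∞ = 600


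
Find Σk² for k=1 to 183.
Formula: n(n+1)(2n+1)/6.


n = 183
n(n+1)(2n+1)/6 = 183×184×367/6
= 12357624/6 = 2059604

Σk² = 2059604


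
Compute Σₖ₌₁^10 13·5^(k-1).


Sₙ = 13×(5^10 - 1)/(5 - 1)
= 13×(9765625 - 1)/4
= 13×9765624/4
= 31738278

S_10 = 31738278


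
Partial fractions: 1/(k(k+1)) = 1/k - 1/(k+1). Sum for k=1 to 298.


1/(k(k+1)) = 1/k - 1/(k+1) (partial fractions)
Telescoping: Σ = 1 - 1/299 = 298/299

Sum = 298/299


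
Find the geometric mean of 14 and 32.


GM = √(14×32) = √448 = 21.166

GM = 21.166


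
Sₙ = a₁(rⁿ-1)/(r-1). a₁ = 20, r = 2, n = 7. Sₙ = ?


Sₙ = 20×(2^7 - 1)/(2 - 1)
= 20×(128 - 1)/1
= 20×127/1
= 2540

S_7 = 2540


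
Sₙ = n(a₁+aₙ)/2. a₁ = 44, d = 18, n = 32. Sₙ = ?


aₙ = 44 + (32-1)×18 = 602
Sₙ = n(a₁+aₙ)/2 = 32×(44+602)/2
= 32×646/2 = 10336

S_32 = 10336


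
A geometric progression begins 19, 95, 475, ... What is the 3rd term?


aₙ = a₁·r^(n-1)
= 19×5^2
= 19×25
= 475

a_3 = 475


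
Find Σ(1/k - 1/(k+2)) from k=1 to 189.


Telescoping with gap 2: two head and two tail terms survive.
= (1 + 1/2) - (1/190 + 1/191)
= 3/2 - 1/190 - 1/191 = 27027/18145

Sum = 27027/18145


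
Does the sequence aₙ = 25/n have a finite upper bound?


a₁ = 25, a₂ = 25/2, a₃ = 25/3, ...
0 < aₙ ≤ 25 for all n ≥ 1
Lower bound: 0, Upper bound: 25
The sequence IS bounded

Bounded (0 < aₙ ≤ 25)


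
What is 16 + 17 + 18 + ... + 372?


Σₖ₌16^372 k = Σₖ₌₁^372 k − Σₖ₌₁^15 k
= 372·373/2 − 15·16/2
= 69378 − 120 = 69258

Σk = 69258


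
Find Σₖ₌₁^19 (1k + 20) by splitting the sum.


Σ(1k+20) = 1·Σk + 20·n
= 1·190 + 20·19
= 190 + 380 = 570

Σ = 570


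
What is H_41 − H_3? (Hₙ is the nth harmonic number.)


Σₖ₌4^41 1/k = 1/4 + 1/5 + 1/6 + ... + 1/41
= 49181003047232333/19914562703599200
≈ 2.4696

Sum = 49181003047232333/19914562703599200 ≈ 2.4696


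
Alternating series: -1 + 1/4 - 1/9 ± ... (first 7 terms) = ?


S = -1 + 1/4 - 1/9 + 1/16 - 1/25 + 1/36 - 1/49
= -0.8312
(Full series converges to -π²/12 ≈ -0.8225)

S_7 = -0.8312


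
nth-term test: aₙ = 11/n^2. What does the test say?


lim(n→∞) 11/n^2 = 0
lim aₙ = 0 → nth-term test is INCONCLUSIVE
(Need other tests; this is actually a convergent p-series with p=2 > 1)

Inconclusive (lim aₙ = 0; need another test)


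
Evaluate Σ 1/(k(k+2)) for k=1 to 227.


1/(k(k+2)) = (1/2)·(1/k - 1/(k+2)) (partial fractions)
Telescoping: Σ = (1/2)·(1 + 1/2 - 1/228 - 1/229) = 77861/104424

Sum = 77861/104424


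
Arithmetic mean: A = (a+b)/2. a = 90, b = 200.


AM = (90 + 200)/2 = 290/2 = 145

AM = 145


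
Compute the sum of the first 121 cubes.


n(n+1)/2 = 121×122/2 = 7381
Σk³ = 7381² = 54479161

Σk³ = 54479161


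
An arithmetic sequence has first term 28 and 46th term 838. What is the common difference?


d = (aₙ - a₁)/(n-1)
= (838 - 28)/(46-1)
= 810/45 = 18

d = 18


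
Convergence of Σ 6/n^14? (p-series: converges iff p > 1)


p-series test: Σ c/n^p converges if p > 1, diverges if p ≤ 1 (constant c > 0 doesn't affect convergence).
p = 14
14 > 1 → CONVERGES

Converges (p = 14 > 1)


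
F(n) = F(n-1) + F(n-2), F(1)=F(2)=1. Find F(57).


Fibonacci sequence: 1, 1, 2, 3, 5, 8, 13, 21, 34, 55, 89, ...
F(57) = 365435296162

F(57) = 365435296162


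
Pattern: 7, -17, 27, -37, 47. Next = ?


Pattern: alternating sign, magnitude arithmetic (d=10)
Terms: 7, -17, 27, -37, 47
Next term = -57

Next term = -57


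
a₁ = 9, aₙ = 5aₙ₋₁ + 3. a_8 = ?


Computing step by step:
a_1 = 9
a_2 = 48
a_3 = 243
a_4 = 1218
a_5 = 6093
a_6 = 30468
a_7 = 152343
a_8 = 761718


a_8 = 761718


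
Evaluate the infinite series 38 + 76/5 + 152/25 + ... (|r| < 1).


S∞ = a₁/(1-r) = 38/(1 - 2/5)
= 38/(3/5)
= 190/3

S∞ = 190/3


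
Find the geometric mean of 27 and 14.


GM = √(27×14) = √378 = 19.4422

GM = 19.4422


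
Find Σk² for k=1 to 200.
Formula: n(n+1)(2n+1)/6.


n = 200
n(n+1)(2n+1)/6 = 200×201×401/6
= 16120200/6 = 2686700

Σk² = 2686700


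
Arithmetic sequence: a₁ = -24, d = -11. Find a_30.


aₙ = a₁ + (n-1)d
= -24 + (30-1)×-11
= -24 - 319
= -343

a_30 = -343


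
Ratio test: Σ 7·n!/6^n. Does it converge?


aₙ = 7·n!/6^n
a_{n+1}/aₙ = (n+1)!/6^(n+1) × 6^n/n!  (constant 7 cancels)
= (n+1)/6
L = lim(n→∞) (n+1)/6 = ∞
L > 1 → series DIVERGES

Diverges (ratio test: L = ∞ > 1)


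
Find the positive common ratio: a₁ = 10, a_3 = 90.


r^(n-1) = aₙ/a₁
r^2 = 90/10 = 9
r = 9^(1/2)
= ±3; taking r > 0 gives r = 3

r = 3


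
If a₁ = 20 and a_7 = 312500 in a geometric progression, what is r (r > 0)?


r^(n-1) = aₙ/a₁
r^6 = 312500/20 = 15625
r = 15625^(1/6)
= ±5; taking r > 0 gives r = 5

r = 5


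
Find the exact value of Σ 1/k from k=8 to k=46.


Σₖ₌8^46 1/k = 1/8 + 1/9 + 1/10 + ... + 1/46
= 17179728443100968869/9419588158802421600
≈ 1.8238

Sum = 17179728443100968869/9419588158802421600 ≈ 1.8238


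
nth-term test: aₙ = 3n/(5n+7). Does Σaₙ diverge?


lim(n→∞) 3n/(5n+7) = 3/5 = 3/5  (divide numerator and denominator by n)
lim aₙ = 3/5 ≠ 0 → series DIVERGES

Diverges (lim aₙ = 3/5 ≠ 0)


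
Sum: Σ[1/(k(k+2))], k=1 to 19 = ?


1/(k(k+2)) = (1/2)·(1/k - 1/(k+2)) (partial fractions)
Telescoping: Σ = (1/2)·(1 + 1/2 - 1/20 - 1/21) = 589/840

Sum = 589/840


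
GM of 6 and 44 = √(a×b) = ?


GM = √(6×44) = √264 = 16.2481

GM = 16.2481


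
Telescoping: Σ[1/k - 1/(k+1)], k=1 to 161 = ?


Telescoping: adjacent terms cancel.
= 1/1 - 1/162
= 1 - 1/162 = 161/162

Sum = 161/162


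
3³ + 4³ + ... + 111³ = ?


Σₖ₌3^111 k³ = [111·112/2]² − [2·3/2]²
= 38638656 − 9 = 38638647

Σk³ = 38638647


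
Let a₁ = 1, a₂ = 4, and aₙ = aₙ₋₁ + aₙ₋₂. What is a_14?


Computing iteratively: 1, 4, 5, 9, 14, 23, 37, 60, 97, 157, 254, 411, ...
a_14 = 1076

a_14 = 1076


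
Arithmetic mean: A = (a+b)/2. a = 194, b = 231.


AM = (194 + 231)/2 = 425/2 = 212.5

AM = 212.5


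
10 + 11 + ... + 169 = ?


Σₖ₌10^169 k = Σₖ₌₁^169 k − Σₖ₌₁^9 k
= 169·170/2 − 9·10/2
= 14365 − 45 = 14320

Σk = 14320


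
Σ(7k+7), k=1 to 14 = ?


Σ(7k+7) = 7·Σk + 7·n
= 7·105 + 7·14
= 735 + 98 = 833

Σ = 833


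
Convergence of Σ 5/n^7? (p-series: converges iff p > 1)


p-series test: Σ c/n^p converges if p > 1, diverges if p ≤ 1 (constant c > 0 doesn't affect convergence).
p = 7
7 > 1 → CONVERGES

Converges (p = 7 > 1)


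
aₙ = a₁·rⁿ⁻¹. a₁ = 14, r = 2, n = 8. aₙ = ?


aₙ = a₁·r^(n-1)
= 14×2^7
= 14×128
= 1792

a_8 = 1792


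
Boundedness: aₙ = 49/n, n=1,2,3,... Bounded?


a₁ = 49, a₂ = 49/2, a₃ = 49/3, ...
0 < aₙ ≤ 49 for all n ≥ 1
Lower bound: 0, Upper bound: 49
The sequence IS bounded

Bounded (0 < aₙ ≤ 49)


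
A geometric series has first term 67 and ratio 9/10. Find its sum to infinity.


S∞ = a₁/(1-r) = 67/(1 - 9/10)
= 67/(1/10)
= 670

S∞ = 670


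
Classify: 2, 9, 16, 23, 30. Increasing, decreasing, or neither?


Differences: 7, 7, 7, 7
All differences > 0 → strictly INCREASING

Monotonically increasing


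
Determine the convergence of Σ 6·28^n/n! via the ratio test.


aₙ = 6·28^n/n!
a_{n+1}/aₙ = 28^(n+1)/(n+1)! × n!/28^n  (constant 6 cancels)
= 28/(n+1)
L = lim(n→∞) 28/(n+1) = 0
L < 1 → series CONVERGES

Converges (ratio test: L = 0 < 1)


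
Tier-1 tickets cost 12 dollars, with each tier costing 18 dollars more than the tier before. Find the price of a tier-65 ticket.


aₙ = a₁ + (n-1)d
= 12 + (65-1)×18
= 12 + 1152
= 1164

a_65 = 1164


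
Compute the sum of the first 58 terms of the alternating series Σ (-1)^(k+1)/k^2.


S = 1 - 1/4 + 1/9 - 1/16 + 1/25 - 1/36 + 1/49 - 1/64 ± ...
= 0.8223
(Full series converges to +π²/12 ≈ +0.8225)

S_58 = 0.8223


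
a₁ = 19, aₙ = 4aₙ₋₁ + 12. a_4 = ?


Computing step by step:
a_1 = 19
a_2 = 88
a_3 = 364
a_4 = 1468


a_4 = 1468


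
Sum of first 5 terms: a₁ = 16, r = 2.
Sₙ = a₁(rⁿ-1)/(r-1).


Sₙ = 16×(2^5 - 1)/(2 - 1)
= 16×(32 - 1)/1
= 16×31/1
= 496

S_5 = 496


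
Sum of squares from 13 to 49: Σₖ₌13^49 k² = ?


Σₖ₌13^49 k² = Σₖ₌₁^49 k² − Σₖ₌₁^12 k²
= 49·50·99/6 − 12·13·25/6
= 40425 − 650 = 39775

Σk² = 39775


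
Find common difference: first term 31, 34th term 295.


d = (aₙ - a₁)/(n-1)
= (295 - 31)/(34-1)
= 264/33 = 8

d = 8


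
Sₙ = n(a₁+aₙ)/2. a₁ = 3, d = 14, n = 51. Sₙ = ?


aₙ = 3 + (51-1)×14 = 703
Sₙ = n(a₁+aₙ)/2 = 51×(3+703)/2
= 51×706/2 = 18003

S_51 = 18003


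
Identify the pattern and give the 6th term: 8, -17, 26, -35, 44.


Pattern: alternating sign, magnitude arithmetic (d=9)
Terms: 8, -17, 26, -35, 44
Next term = -53

Next term = -53


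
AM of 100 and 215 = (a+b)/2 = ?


AM = (100 + 215)/2 = 315/2 = 157.5

AM = 157.5


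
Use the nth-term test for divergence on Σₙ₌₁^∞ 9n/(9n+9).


lim(n→∞) 9n/(9n+9) = 9/9 = 1  (divide numerator and denominator by n)
lim aₙ = 1 ≠ 0 → series DIVERGES

Diverges (lim aₙ = 1 ≠ 0)


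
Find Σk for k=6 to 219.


Σₖ₌6^219 k = Σₖ₌₁^219 k − Σₖ₌₁^5 k
= 219·220/2 − 5·6/2
= 24090 − 15 = 24075

Σk = 24075


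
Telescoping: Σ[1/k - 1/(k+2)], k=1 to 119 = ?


Telescoping with gap 2: two head and two tail terms survive.
= (1 + 1/2) - (1/120 + 1/121)
= 3/2 - 1/120 - 1/121 = 21539/14520

Sum = 21539/14520


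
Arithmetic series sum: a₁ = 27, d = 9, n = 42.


aₙ = 27 + (42-1)×9 = 396
Sₙ = n(a₁+aₙ)/2 = 42×(27+396)/2
= 42×423/2 = 8883

S_42 = 8883


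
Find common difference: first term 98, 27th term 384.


d = (aₙ - a₁)/(n-1)
= (384 - 98)/(27-1)
= 286/26 = 11

d = 11


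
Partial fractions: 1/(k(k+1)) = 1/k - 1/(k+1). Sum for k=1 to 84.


1/(k(k+1)) = 1/k - 1/(k+1) (partial fractions)
Telescoping: Σ = 1 - 1/85 = 84/85

Sum = 84/85


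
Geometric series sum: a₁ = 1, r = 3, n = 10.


Sₙ = 1×(3^10 - 1)/(3 - 1)
= 1×(59049 - 1)/2
= 1×59048/2
= 29524

S_10 = 29524


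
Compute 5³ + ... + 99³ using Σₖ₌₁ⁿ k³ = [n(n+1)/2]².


Σₖ₌5^99 k³ = [99·100/2]² − [4·5/2]²
= 24502500 − 100 = 24502400

Σk³ = 24502400


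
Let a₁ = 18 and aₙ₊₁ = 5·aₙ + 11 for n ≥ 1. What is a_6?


Computing step by step:
a_1 = 18
a_2 = 101
a_3 = 516
a_4 = 2591
a_5 = 12966
a_6 = 64841


a_6 = 64841
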